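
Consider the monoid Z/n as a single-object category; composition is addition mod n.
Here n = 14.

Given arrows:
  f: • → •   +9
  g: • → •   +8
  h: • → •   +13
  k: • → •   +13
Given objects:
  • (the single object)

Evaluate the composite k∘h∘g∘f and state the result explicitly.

Answer: +1

Trace:
  0 +9≡9 +8≡3 +13≡2 +13≡1  (mod 14)
result: +1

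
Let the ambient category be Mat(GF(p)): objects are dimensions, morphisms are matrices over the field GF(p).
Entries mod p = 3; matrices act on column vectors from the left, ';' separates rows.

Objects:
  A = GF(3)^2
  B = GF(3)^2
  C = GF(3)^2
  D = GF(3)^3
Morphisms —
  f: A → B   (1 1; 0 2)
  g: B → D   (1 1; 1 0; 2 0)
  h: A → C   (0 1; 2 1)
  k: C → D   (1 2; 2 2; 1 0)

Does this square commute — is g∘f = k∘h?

1) trace f;g:
  e0=⟨1,0⟩ f→⟨1,0⟩ g→⟨1,1,2⟩
  e1=⟨0,1⟩ f→⟨1,2⟩ g→⟨0,1,2⟩
  result₁ = (1 0; 1 1; 2 2)
2) trace h;k:
  e0=⟨1,0⟩ h→⟨0,2⟩ k→⟨1,1,0⟩
  e1=⟨0,1⟩ h→⟨1,1⟩ k→⟨0,1,1⟩
  result₂ = (1 0; 1 1; 0 1)
Equal? distinct morphisms ✗

Answer: DOES NOT COMMUTE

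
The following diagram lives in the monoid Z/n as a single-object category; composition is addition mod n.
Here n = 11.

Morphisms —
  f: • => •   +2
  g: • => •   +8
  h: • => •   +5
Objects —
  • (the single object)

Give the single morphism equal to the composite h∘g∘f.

  0 +2≡2 +8≡10 +5≡4  (mod 11)
result: +4

Answer: +4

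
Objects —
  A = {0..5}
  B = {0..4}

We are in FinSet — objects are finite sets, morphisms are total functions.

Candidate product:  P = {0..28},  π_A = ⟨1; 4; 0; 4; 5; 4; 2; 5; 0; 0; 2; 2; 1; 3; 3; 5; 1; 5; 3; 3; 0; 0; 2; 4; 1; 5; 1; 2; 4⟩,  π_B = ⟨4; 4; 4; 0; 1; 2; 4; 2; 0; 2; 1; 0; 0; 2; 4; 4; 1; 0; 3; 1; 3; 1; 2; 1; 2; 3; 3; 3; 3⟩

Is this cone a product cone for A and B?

Answer: NOT A VALID PRODUCT — |P|=29 ≠ |A|·|B|=30

Trace:
|A|·|B| = 6·5 = 30;  |P| = 29
  → cardinalities differ; no bijection possible.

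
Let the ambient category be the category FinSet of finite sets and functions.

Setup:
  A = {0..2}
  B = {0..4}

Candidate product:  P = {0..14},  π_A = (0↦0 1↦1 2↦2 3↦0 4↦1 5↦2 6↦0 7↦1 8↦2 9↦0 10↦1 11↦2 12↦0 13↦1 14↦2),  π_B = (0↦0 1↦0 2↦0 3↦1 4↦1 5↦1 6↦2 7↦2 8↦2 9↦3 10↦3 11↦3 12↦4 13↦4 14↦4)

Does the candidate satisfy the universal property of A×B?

|A|·|B| = 3·5 = 15;  |P| = 15
Check the pairing map k ↦ (π_A(k), π_B(k)):
  0 ↦ (0,0)
  1 ↦ (1,0)
  2 ↦ (2,0)
  3 ↦ (0,1)
  4 ↦ (1,1)
  5 ↦ (2,1)
  6 ↦ (0,2)
  7 ↦ (1,2)
  8 ↦ (2,2)
  9 ↦ (0,3)
  10 ↦ (1,3)
  11 ↦ (2,3)
  12 ↦ (0,4)
  13 ↦ (1,4)
  14 ↦ (2,4)
distinct pairs in image: 15 / 15 needed
  → bijection onto A×B; projections well-typed.

Answer: VALID PRODUCT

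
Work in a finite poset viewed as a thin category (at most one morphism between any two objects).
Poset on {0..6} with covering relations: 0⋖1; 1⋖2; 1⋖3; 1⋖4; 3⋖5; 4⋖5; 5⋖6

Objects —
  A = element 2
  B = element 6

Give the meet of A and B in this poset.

Answer: A∧B = 1

Trace:
{x : x<=A ∧ x<=B} = {0,1}  (A=2, B=6)
  0 <= 1
  1 <= 1
glb = 1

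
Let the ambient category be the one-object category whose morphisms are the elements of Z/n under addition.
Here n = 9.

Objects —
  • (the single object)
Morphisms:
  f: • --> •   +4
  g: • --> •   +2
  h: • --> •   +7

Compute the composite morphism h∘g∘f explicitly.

Answer: +4

Trace:
  0 +4≡4 +2≡6 +7≡4  (mod 9)
result: +4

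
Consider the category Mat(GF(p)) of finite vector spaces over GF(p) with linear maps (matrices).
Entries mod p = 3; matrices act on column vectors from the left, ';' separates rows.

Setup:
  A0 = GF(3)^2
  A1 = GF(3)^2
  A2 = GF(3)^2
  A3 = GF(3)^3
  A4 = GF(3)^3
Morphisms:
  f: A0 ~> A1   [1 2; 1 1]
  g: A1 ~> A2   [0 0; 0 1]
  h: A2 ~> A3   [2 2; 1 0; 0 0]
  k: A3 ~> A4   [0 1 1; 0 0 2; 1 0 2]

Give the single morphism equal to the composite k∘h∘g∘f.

  e0=⟨1,0⟩ f~>⟨1,1⟩ g~>⟨0,1⟩ h~>⟨2,0,0⟩ k~>⟨0,0,2⟩
  e1=⟨0,1⟩ f~>⟨2,1⟩ g~>⟨0,1⟩ h~>⟨2,0,0⟩ k~>⟨0,0,2⟩
⟦path⟧: [0 0; 0 0; 2 2]

Answer: [0 0; 0 0; 2 2]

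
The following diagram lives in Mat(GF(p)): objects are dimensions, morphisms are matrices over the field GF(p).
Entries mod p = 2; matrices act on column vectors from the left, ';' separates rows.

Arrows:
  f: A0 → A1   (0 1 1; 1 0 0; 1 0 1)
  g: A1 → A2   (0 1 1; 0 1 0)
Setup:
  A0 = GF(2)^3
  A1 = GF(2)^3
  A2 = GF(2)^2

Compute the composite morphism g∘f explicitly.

Answer: (0 0 1; 1 0 0)

Work:
  e0=⟨1,0,0⟩ f→⟨0,1,1⟩ g→⟨0,1⟩
  e1=⟨0,1,0⟩ f→⟨1,0,0⟩ g→⟨0,0⟩
  e2=⟨0,0,1⟩ f→⟨1,0,1⟩ g→⟨1,0⟩
⟦path⟧: (0 0 1; 1 0 0)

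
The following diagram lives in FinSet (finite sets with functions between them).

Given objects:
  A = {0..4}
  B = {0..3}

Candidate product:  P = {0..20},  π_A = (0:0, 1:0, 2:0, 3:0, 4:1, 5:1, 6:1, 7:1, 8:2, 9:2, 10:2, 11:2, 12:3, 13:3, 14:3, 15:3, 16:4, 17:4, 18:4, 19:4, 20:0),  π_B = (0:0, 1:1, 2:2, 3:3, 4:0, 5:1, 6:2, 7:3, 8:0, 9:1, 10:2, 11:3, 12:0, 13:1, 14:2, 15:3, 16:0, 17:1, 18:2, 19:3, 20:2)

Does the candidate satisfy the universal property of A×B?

Answer: NOT A VALID PRODUCT — |P|=21 ≠ |A|·|B|=20

Trace:
|A|·|B| = 5·4 = 20;  |P| = 21
  → cardinalities differ; no bijection possible.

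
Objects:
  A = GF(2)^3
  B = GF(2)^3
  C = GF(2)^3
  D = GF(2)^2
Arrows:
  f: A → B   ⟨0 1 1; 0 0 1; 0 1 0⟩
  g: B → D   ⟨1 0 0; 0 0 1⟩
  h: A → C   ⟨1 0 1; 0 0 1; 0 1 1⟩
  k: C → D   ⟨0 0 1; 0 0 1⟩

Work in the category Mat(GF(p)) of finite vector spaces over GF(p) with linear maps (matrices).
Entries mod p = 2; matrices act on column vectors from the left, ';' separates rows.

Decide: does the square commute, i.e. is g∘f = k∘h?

Answer: DOES NOT COMMUTE

Work:
Path 1 = f;g:
  e0=[1,0,0] f→[0,0,0] g→[0,0]
  e1=[0,1,0] f→[1,0,1] g→[1,1]
  e2=[0,0,1] f→[1,1,0] g→[1,0]
  result₁ = ⟨0 1 1; 0 1 0⟩
Path 2 = h;k:
  e0=[1,0,0] h→[1,0,0] k→[0,0]
  e1=[0,1,0] h→[0,0,1] k→[1,1]
  e2=[0,0,1] h→[1,1,1] k→[1,1]
  result₂ = ⟨0 1 1; 0 1 1⟩
Equal? NO — does not commute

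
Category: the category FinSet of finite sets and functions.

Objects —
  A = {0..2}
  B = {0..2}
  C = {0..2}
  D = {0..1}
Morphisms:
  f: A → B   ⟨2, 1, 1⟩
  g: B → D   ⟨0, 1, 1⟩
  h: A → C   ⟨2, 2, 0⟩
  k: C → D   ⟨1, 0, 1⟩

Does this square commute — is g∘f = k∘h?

Answer: COMMUTES

Derivation:
Path 1 = f;g:
  0 f→2 g→1
  1 f→1 g→1
  2 f→1 g→1
  result₁ = ⟨1, 1, 1⟩
Path 2 = h;k:
  0 h→2 k→1
  1 h→2 k→1
  2 h→0 k→1
  result₂ = ⟨1, 1, 1⟩
Equal? equal; square commutes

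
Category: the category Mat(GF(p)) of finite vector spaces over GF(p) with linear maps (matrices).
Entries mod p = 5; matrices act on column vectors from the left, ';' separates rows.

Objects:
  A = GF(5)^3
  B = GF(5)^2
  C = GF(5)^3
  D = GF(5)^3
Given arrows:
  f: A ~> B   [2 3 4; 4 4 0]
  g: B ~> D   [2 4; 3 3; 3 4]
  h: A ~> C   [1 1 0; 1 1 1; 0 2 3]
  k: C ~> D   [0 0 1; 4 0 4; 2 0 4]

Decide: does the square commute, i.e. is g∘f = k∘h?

1) trace f;g:
  e0=(1,0,0) f~>(2,4) g~>(0,3,2)
  e1=(0,1,0) f~>(3,4) g~>(2,1,0)
  e2=(0,0,1) f~>(4,0) g~>(3,2,2)
  result₁ = [0 2 3; 3 1 2; 2 0 2]
2) trace h;k:
  e0=(1,0,0) h~>(1,1,0) k~>(0,4,2)
  e1=(0,1,0) h~>(1,1,2) k~>(2,2,0)
  e2=(0,0,1) h~>(0,1,3) k~>(3,2,2)
  result₂ = [0 2 3; 4 2 2; 2 0 2]
Equal? NO — does not commute

Answer: DOES NOT COMMUTE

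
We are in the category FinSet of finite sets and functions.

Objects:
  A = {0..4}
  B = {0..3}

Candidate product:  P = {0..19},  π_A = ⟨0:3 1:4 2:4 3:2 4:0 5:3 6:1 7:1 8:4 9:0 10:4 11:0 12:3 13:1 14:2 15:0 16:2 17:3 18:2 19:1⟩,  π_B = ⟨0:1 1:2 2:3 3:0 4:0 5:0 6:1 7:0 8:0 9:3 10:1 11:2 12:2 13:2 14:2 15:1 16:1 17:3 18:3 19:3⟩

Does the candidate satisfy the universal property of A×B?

Answer: VALID PRODUCT

Trace:
|A|·|B| = 5·4 = 20;  |P| = 20
Check the pairing map k ↦ (π_A(k), π_B(k)):
  0 : (3,1)
  1 : (4,2)
  2 : (4,3)
  3 : (2,0)
  4 : (0,0)
  5 : (3,0)
  6 : (1,1)
  7 : (1,0)
  8 : (4,0)
  9 : (0,3)
  10 : (4,1)
  11 : (0,2)
  12 : (3,2)
  13 : (1,2)
  14 : (2,2)
  15 : (0,1)
  16 : (2,1)
  17 : (3,3)
  18 : (2,3)
  19 : (1,3)
distinct pairs in image: 20 / 20 needed
  → bijection onto A×B; projections well-typed.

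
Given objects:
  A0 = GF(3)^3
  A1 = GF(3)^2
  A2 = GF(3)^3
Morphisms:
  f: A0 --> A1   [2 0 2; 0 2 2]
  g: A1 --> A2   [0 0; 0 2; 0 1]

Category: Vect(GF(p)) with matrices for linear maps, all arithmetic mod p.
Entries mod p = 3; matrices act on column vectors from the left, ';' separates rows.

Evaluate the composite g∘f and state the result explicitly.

Answer: [0 0 0; 0 1 1; 0 2 2]

Trace:
  e0=[1,0,0] f-->[2,0] g-->[0,0,0]
  e1=[0,1,0] f-->[0,2] g-->[0,1,2]
  e2=[0,0,1] f-->[2,2] g-->[0,1,2]
composite: [0 0 0; 0 1 1; 0 2 2]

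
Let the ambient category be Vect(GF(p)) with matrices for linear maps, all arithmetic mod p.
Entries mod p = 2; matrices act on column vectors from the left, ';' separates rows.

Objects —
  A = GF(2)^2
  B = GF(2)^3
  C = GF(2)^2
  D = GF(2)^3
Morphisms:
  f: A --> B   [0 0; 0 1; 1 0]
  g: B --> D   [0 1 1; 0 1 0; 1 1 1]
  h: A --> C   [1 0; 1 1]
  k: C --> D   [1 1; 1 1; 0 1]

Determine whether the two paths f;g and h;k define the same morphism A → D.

Path 1 = f;g:
  e0=(1,0) f-->(0,0,1) g-->(1,0,1)
  e1=(0,1) f-->(0,1,0) g-->(1,1,1)
  composite₁ = [1 1; 0 1; 1 1]
Path 2 = h;k:
  e0=(1,0) h-->(1,1) k-->(0,0,1)
  e1=(0,1) h-->(0,1) k-->(1,1,1)
  composite₂ = [0 1; 0 1; 1 1]
Equal? NO — does not commute

Answer: DOES NOT COMMUTE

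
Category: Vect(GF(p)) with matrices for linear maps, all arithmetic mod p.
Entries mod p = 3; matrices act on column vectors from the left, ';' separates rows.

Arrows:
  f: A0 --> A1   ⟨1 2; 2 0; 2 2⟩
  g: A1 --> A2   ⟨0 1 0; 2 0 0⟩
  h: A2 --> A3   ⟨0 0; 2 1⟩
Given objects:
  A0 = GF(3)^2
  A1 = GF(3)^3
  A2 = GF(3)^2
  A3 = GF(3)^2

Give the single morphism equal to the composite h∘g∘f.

Answer: ⟨0 0; 0 1⟩

Derivation:
  e0=(1,0) f-->(1,2,2) g-->(2,2) h-->(0,0)
  e1=(0,1) f-->(2,0,2) g-->(0,1) h-->(0,1)
⟦path⟧: ⟨0 0; 0 1⟩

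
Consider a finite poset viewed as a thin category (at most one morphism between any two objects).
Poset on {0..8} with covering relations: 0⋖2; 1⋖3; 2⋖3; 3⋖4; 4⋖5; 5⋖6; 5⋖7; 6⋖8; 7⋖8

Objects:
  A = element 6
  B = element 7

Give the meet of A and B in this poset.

Answer: A∧B = 5

Trace:
{x : x<=A ∧ x<=B} = {0,1,2,3,4,5}  (A=6, B=7)
  0 <= 5
  1 <= 5
  2 <= 5
  3 <= 5
  4 <= 5
  5 <= 5
glb = 5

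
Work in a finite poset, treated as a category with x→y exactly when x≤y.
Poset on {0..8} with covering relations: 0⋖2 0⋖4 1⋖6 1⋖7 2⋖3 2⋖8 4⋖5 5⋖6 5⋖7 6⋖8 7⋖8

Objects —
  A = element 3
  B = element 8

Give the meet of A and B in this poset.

Answer: A∧B = 2

Work:
Common predecessors of 3,8: {0,2}
  0 ⊑ 2
  2 ⊑ 2
glb = 2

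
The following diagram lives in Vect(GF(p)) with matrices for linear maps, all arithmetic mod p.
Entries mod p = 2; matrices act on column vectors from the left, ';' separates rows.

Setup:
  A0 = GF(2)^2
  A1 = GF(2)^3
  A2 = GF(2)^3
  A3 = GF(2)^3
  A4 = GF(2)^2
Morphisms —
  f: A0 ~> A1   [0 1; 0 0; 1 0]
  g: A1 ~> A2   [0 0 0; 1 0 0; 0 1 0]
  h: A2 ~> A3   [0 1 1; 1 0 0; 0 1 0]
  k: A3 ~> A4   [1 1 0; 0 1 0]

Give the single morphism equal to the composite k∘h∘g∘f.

  e0=[1,0] f~>[0,0,1] g~>[0,0,0] h~>[0,0,0] k~>[0,0]
  e1=[0,1] f~>[1,0,0] g~>[0,1,0] h~>[1,0,1] k~>[1,0]
composite: [0 1; 0 0]

Answer: [0 1; 0 0]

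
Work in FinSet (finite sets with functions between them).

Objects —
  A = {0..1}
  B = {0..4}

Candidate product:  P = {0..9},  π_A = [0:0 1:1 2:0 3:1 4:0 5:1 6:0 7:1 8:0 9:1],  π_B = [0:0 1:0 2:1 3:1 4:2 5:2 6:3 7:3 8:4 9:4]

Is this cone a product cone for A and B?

Answer: VALID PRODUCT

Derivation:
|A|·|B| = 2·5 = 10;  |P| = 10
Check the pairing map k ↦ (π_A(k), π_B(k)):
  0 : (0,0)
  1 : (1,0)
  2 : (0,1)
  3 : (1,1)
  4 : (0,2)
  5 : (1,2)
  6 : (0,3)
  7 : (1,3)
  8 : (0,4)
  9 : (1,4)
distinct pairs in image: 10 / 10 needed
  → bijection onto A×B; projections well-typed.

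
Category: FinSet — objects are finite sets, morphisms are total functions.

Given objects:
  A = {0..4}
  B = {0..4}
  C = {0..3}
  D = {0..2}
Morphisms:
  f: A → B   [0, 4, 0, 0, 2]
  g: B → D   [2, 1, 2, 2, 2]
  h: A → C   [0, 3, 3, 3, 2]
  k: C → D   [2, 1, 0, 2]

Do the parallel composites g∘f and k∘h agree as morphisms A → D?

Path 1 = f;g:
  0 f→0 g→2
  1 f→4 g→2
  2 f→0 g→2
  3 f→0 g→2
  4 f→2 g→2
  result₁ = [2, 2, 2, 2, 2]
Path 2 = h;k:
  0 h→0 k→2
  1 h→3 k→2
  2 h→3 k→2
  3 h→3 k→2
  4 h→2 k→0
  result₂ = [2, 2, 2, 2, 0]
Equal? NO — does not commute

Answer: DOES NOT COMMUTE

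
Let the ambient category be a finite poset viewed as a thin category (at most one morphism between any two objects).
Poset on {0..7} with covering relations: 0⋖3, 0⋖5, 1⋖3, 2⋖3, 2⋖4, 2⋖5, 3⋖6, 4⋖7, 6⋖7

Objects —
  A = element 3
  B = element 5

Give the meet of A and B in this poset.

{x : x⊑A ∧ x⊑B} = {0,2}  (A=3, B=5)
  maximal lower bounds 0 and 2 are incomparable: neither 0⊑2 nor 2⊑0
→ no greatest lower bound exists

Answer: NO MEET EXISTS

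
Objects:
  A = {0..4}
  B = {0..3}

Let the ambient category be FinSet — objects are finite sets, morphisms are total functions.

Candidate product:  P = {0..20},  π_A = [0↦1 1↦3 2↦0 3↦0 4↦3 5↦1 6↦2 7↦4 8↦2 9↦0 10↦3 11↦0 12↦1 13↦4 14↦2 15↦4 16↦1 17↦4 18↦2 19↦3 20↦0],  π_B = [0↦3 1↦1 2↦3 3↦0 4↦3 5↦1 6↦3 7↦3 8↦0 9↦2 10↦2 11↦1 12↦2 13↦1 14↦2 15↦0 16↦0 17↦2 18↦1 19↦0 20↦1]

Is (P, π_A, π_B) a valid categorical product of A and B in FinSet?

Answer: NOT A VALID PRODUCT — |P|=21 ≠ |A|·|B|=20

Work:
|A|·|B| = 5·4 = 20;  |P| = 21
  → cardinalities differ; no bijection possible.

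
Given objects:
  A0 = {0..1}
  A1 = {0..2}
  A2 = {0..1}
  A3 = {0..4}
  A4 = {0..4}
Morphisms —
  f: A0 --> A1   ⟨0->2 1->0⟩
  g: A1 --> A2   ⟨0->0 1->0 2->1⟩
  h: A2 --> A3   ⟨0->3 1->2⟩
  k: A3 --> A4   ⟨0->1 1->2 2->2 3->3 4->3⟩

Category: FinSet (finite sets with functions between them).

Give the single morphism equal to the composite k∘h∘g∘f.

  0 f-->2 g-->1 h-->2 k-->2
  1 f-->0 g-->0 h-->3 k-->3
result: ⟨0->2 1->3⟩

Answer: ⟨0->2 1->3⟩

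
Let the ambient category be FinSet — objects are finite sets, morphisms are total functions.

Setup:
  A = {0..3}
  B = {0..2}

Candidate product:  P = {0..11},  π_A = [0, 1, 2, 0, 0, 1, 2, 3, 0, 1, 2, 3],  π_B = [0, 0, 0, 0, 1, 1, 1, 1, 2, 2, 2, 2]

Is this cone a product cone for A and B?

Answer: NOT A VALID PRODUCT — duplicate pair at indices 0,3

Work:
|A|·|B| = 4·3 = 12;  |P| = 12
Check the pairing map k ↦ (π_A(k), π_B(k)):
  0 -> (0,0)
  1 -> (1,0)
  2 -> (2,0)
  3 -> (0,0)  ✗ repeats pair of k=0
  4 -> (0,1)
  5 -> (1,1)
  6 -> (2,1)
  7 -> (3,1)
  8 -> (0,2)
  9 -> (1,2)
  10 -> (2,2)
  11 -> (3,2)
distinct pairs in image: 11 / 12 needed
  → (0,0) hit at k=0 and k=3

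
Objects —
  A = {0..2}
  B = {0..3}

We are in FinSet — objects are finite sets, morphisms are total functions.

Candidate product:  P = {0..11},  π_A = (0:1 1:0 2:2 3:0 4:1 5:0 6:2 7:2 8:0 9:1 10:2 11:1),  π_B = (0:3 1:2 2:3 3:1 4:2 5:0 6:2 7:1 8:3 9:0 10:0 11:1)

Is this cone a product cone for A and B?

|A|·|B| = 3·4 = 12;  |P| = 12
Check the pairing map k ↦ (π_A(k), π_B(k)):
  0 : (1,3)
  1 : (0,2)
  2 : (2,3)
  3 : (0,1)
  4 : (1,2)
  5 : (0,0)
  6 : (2,2)
  7 : (2,1)
  8 : (0,3)
  9 : (1,0)
  10 : (2,0)
  11 : (1,1)
distinct pairs in image: 12 / 12 needed
  → bijection onto A×B; projections well-typed.

Answer: VALID PRODUCT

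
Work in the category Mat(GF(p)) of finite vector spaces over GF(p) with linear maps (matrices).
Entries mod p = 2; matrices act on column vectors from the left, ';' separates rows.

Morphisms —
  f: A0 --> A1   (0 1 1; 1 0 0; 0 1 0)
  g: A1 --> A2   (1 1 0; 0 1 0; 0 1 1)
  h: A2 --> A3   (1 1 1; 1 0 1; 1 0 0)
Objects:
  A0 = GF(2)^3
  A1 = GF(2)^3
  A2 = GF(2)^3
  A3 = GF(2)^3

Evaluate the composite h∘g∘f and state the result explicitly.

  e0=(1,0,0) f-->(0,1,0) g-->(1,1,1) h-->(1,0,1)
  e1=(0,1,0) f-->(1,0,1) g-->(1,0,1) h-->(0,0,1)
  e2=(0,0,1) f-->(1,0,0) g-->(1,0,0) h-->(1,1,1)
result: (1 0 1; 0 0 1; 1 1 1)

Answer: (1 0 1; 0 0 1; 1 1 1)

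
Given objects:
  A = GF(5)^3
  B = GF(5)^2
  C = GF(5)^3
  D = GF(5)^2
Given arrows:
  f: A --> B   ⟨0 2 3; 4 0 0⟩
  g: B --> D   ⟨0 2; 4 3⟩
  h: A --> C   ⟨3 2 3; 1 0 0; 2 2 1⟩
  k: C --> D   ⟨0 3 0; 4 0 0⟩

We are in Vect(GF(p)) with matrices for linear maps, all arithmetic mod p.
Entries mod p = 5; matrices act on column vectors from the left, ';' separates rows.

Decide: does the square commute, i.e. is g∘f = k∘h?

Answer: COMMUTES

Work:
1) trace f;g:
  e0=[1,0,0] f-->[0,4] g-->[3,2]
  e1=[0,1,0] f-->[2,0] g-->[0,3]
  e2=[0,0,1] f-->[3,0] g-->[0,2]
  composite₁ = ⟨3 0 0; 2 3 2⟩
2) trace h;k:
  e0=[1,0,0] h-->[3,1,2] k-->[3,2]
  e1=[0,1,0] h-->[2,0,2] k-->[0,3]
  e2=[0,0,1] h-->[3,0,1] k-->[0,2]
  composite₂ = ⟨3 0 0; 2 3 2⟩
Equal? equal; square commutes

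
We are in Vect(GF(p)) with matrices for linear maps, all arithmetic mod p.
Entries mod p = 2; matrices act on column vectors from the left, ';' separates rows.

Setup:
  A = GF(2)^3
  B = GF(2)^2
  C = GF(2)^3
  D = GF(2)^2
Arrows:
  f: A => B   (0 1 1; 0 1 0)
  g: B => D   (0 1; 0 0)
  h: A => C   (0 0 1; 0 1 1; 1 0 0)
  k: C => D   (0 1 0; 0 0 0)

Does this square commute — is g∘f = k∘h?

1) trace f;g:
  e0=(1,0,0) f=>(0,0) g=>(0,0)
  e1=(0,1,0) f=>(1,1) g=>(1,0)
  e2=(0,0,1) f=>(1,0) g=>(0,0)
  ⟦path⟧₁ = (0 1 0; 0 0 0)
2) trace h;k:
  e0=(1,0,0) h=>(0,0,1) k=>(0,0)
  e1=(0,1,0) h=>(0,1,0) k=>(1,0)
  e2=(0,0,1) h=>(1,1,0) k=>(1,0)
  ⟦path⟧₂ = (0 1 1; 0 0 0)
Equal? differ; not commutative

Answer: DOES NOT COMMUTE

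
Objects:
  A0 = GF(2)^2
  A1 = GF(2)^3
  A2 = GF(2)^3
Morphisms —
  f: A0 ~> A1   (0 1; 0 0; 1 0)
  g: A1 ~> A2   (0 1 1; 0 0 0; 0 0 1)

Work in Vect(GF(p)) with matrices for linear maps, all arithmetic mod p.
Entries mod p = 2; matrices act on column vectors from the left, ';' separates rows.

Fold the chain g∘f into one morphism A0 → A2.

  e0=⟨1,0⟩ f~>⟨0,0,1⟩ g~>⟨1,0,1⟩
  e1=⟨0,1⟩ f~>⟨1,0,0⟩ g~>⟨0,0,0⟩
result: (1 0; 0 0; 1 0)

Answer: (1 0; 0 0; 1 0)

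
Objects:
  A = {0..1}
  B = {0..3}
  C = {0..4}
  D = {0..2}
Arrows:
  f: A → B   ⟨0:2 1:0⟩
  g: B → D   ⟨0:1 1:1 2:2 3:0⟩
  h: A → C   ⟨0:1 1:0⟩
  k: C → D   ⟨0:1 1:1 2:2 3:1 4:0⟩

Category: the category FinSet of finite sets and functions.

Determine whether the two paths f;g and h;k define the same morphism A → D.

Answer: DOES NOT COMMUTE

Trace:
1) trace f;g:
  0 f→2 g→2
  1 f→0 g→1
  ⟦path⟧₁ = ⟨0:2 1:1⟩
2) trace h;k:
  0 h→1 k→1
  1 h→0 k→1
  ⟦path⟧₂ = ⟨0:1 1:1⟩
Equal? differ; not commutative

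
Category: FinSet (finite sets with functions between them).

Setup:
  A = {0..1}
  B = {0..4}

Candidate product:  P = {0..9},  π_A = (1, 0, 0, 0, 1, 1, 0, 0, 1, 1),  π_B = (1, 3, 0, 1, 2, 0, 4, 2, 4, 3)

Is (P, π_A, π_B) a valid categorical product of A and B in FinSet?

Answer: VALID PRODUCT

Trace:
|A|·|B| = 2·5 = 10;  |P| = 10
Check the pairing map k ↦ (π_A(k), π_B(k)):
  0 : (1,1)
  1 : (0,3)
  2 : (0,0)
  3 : (0,1)
  4 : (1,2)
  5 : (1,0)
  6 : (0,4)
  7 : (0,2)
  8 : (1,4)
  9 : (1,3)
distinct pairs in image: 10 / 10 needed
  → bijection onto A×B; projections well-typed.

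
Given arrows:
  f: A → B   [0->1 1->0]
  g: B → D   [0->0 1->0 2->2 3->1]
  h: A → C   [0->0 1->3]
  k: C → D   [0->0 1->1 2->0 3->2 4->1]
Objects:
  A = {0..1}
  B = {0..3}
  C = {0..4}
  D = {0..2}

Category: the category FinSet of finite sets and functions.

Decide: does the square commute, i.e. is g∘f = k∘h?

Along f;g (path 1):
  0 f→1 g→0
  1 f→0 g→0
  composite₁ = [0->0 1->0]
Along h;k (path 2):
  0 h→0 k→0
  1 h→3 k→2
  composite₂ = [0->0 1->2]
Equal? NO — does not commute

Answer: DOES NOT COMMUTE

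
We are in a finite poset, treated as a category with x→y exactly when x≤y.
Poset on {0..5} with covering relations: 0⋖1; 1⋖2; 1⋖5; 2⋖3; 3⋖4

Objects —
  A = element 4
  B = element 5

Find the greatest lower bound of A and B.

Lower bounds of A=4 and B=5: {0,1}
  0 ≤ 1
  1 ≤ 1
glb = 1

Answer: A∧B = 1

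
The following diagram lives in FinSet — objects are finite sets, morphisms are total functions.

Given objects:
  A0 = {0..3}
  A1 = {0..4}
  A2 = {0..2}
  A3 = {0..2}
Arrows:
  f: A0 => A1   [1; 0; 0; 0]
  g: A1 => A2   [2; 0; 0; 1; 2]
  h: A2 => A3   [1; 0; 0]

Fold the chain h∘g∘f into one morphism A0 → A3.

Answer: [1; 0; 0; 0]

Derivation:
  0 f=>1 g=>0 h=>1
  1 f=>0 g=>2 h=>0
  2 f=>0 g=>2 h=>0
  3 f=>0 g=>2 h=>0
composite: [1; 0; 0; 0]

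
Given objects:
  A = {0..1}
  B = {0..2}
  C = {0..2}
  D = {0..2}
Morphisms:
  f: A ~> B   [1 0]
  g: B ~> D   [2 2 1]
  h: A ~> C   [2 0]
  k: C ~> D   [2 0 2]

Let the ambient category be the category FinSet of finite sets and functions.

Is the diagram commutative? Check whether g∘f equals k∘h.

Answer: COMMUTES

Derivation:
Path 1 = f;g:
  0 f~>1 g~>2
  1 f~>0 g~>2
  result₁ = [2 2]
Path 2 = h;k:
  0 h~>2 k~>2
  1 h~>0 k~>2
  result₂ = [2 2]
Equal? YES — commutes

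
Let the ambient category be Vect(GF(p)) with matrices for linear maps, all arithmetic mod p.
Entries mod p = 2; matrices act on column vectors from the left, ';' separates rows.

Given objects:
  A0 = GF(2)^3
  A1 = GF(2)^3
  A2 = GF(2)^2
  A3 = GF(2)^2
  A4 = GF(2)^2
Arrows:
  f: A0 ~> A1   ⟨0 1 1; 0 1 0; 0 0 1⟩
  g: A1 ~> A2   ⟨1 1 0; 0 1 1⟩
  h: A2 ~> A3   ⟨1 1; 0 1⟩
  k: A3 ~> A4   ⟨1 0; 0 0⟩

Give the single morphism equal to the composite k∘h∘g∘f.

  e0=(1,0,0) f~>(0,0,0) g~>(0,0) h~>(0,0) k~>(0,0)
  e1=(0,1,0) f~>(1,1,0) g~>(0,1) h~>(1,1) k~>(1,0)
  e2=(0,0,1) f~>(1,0,1) g~>(1,1) h~>(0,1) k~>(0,0)
result: ⟨0 1 0; 0 0 0⟩

Answer: ⟨0 1 0; 0 0 0⟩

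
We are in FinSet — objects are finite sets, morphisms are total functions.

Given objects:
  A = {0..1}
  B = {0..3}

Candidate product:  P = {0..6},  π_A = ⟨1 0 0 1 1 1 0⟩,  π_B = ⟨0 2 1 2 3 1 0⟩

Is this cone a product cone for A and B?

Answer: NOT A VALID PRODUCT — |P|=7 ≠ |A|·|B|=8

Work:
|A|·|B| = 2·4 = 8;  |P| = 7
  → cardinalities differ; no bijection possible.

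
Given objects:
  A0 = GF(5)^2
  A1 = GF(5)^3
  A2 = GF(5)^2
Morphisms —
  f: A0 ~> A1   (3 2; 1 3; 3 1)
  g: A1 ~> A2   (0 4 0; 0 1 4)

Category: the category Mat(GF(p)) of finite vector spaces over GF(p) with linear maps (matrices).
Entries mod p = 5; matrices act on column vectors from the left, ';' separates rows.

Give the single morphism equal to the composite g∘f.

Answer: (4 2; 3 2)

Trace:
  e0=[1,0] f~>[3,1,3] g~>[4,3]
  e1=[0,1] f~>[2,3,1] g~>[2,2]
result: (4 2; 3 2)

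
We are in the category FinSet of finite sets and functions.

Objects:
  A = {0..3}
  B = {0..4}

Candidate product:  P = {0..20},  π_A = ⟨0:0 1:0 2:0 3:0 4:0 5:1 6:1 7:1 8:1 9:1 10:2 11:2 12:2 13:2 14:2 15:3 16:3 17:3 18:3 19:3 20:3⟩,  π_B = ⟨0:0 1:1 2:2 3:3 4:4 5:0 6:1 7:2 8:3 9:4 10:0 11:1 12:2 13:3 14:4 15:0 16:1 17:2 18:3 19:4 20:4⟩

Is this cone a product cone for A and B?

|A|·|B| = 4·5 = 20;  |P| = 21
  → cardinalities differ; no bijection possible.

Answer: NOT A VALID PRODUCT — |P|=21 ≠ |A|·|B|=20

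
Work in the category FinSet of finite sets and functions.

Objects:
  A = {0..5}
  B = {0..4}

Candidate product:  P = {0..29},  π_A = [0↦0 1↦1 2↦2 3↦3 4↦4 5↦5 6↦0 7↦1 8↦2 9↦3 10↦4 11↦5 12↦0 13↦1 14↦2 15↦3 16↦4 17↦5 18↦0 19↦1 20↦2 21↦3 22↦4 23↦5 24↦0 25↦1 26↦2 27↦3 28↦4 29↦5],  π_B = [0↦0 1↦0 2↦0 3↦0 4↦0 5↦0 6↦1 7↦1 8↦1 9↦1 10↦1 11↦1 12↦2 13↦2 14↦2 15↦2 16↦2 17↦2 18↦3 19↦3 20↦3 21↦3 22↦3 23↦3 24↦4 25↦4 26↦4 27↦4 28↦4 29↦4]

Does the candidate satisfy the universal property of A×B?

|A|·|B| = 6·5 = 30;  |P| = 30
Check the pairing map k ↦ (π_A(k), π_B(k)):
  0 ↦ (0,0)
  1 ↦ (1,0)
  2 ↦ (2,0)
  3 ↦ (3,0)
  4 ↦ (4,0)
  5 ↦ (5,0)
  6 ↦ (0,1)
  7 ↦ (1,1)
  8 ↦ (2,1)
  9 ↦ (3,1)
  10 ↦ (4,1)
  11 ↦ (5,1)
  12 ↦ (0,2)
  13 ↦ (1,2)
  14 ↦ (2,2)
  15 ↦ (3,2)
  16 ↦ (4,2)
  17 ↦ (5,2)
  18 ↦ (0,3)
  19 ↦ (1,3)
  20 ↦ (2,3)
  21 ↦ (3,3)
  22 ↦ (4,3)
  23 ↦ (5,3)
  24 ↦ (0,4)
  25 ↦ (1,4)
  26 ↦ (2,4)
  27 ↦ (3,4)
  28 ↦ (4,4)
  29 ↦ (5,4)
distinct pairs in image: 30 / 30 needed
  → bijection onto A×B; projections well-typed.

Answer: VALID PRODUCT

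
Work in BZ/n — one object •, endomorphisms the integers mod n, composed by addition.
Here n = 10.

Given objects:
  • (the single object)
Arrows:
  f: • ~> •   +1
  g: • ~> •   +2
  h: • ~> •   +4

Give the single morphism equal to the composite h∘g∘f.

  0 +1≡1 +2≡3 +4≡7  (mod 10)
result: +7

Answer: +7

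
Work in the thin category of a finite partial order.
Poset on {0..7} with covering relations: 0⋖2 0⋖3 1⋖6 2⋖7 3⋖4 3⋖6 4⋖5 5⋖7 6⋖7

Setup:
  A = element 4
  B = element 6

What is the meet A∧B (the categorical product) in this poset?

Answer: A∧B = 3

Trace:
{x : x≤A ∧ x≤B} = {0,3}  (A=4, B=6)
  0 ≤ 3
  3 ≤ 3
glb = 3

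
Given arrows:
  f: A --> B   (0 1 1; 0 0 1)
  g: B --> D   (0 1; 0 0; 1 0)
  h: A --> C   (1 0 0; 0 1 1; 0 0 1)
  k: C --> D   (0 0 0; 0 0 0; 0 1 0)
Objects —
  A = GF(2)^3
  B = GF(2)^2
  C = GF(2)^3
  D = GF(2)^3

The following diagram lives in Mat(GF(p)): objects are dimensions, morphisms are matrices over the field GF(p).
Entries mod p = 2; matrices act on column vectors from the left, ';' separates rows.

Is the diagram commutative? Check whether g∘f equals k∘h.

1) trace f;g:
  e0=[1,0,0] f-->[0,0] g-->[0,0,0]
  e1=[0,1,0] f-->[1,0] g-->[0,0,1]
  e2=[0,0,1] f-->[1,1] g-->[1,0,1]
  result₁ = (0 0 1; 0 0 0; 0 1 1)
2) trace h;k:
  e0=[1,0,0] h-->[1,0,0] k-->[0,0,0]
  e1=[0,1,0] h-->[0,1,0] k-->[0,0,1]
  e2=[0,0,1] h-->[0,1,1] k-->[0,0,1]
  result₂ = (0 0 0; 0 0 0; 0 1 1)
Equal? distinct morphisms ✗

Answer: DOES NOT COMMUTE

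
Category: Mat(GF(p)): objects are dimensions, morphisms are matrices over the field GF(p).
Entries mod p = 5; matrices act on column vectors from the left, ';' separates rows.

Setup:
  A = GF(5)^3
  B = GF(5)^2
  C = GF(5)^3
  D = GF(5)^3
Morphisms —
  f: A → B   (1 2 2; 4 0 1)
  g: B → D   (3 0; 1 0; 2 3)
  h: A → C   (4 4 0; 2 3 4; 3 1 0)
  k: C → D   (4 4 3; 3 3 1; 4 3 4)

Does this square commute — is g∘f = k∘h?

Answer: COMMUTES

Work:
Along f;g (path 1):
  e0=(1,0,0) f→(1,4) g→(3,1,4)
  e1=(0,1,0) f→(2,0) g→(1,2,4)
  e2=(0,0,1) f→(2,1) g→(1,2,2)
  result₁ = (3 1 1; 1 2 2; 4 4 2)
Along h;k (path 2):
  e0=(1,0,0) h→(4,2,3) k→(3,1,4)
  e1=(0,1,0) h→(4,3,1) k→(1,2,4)
  e2=(0,0,1) h→(0,4,0) k→(1,2,2)
  result₂ = (3 1 1; 1 2 2; 4 4 2)
Equal? equal; square commutes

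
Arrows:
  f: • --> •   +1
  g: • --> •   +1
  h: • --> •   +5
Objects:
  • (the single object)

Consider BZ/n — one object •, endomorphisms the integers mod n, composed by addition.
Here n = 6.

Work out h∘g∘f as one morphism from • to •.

  0 +1≡1 +1≡2 +5≡1  (mod 6)
result: +1

Answer: +1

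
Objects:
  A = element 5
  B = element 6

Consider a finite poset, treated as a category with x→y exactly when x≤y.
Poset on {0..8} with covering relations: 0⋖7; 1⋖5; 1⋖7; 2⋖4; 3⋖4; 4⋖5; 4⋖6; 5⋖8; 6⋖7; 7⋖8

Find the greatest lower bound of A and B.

Answer: A∧B = 4

Trace:
Lower bounds of A=5 and B=6: {2,3,4}
  2 <= 4
  3 <= 4
  4 <= 4
glb = 4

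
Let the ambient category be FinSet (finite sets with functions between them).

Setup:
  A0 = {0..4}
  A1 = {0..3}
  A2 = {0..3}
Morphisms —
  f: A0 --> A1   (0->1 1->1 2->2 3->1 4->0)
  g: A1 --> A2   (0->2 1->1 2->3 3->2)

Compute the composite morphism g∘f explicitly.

Answer: (0->1 1->1 2->3 3->1 4->2)

Derivation:
  0 f-->1 g-->1
  1 f-->1 g-->1
  2 f-->2 g-->3
  3 f-->1 g-->1
  4 f-->0 g-->2
result: (0->1 1->1 2->3 3->1 4->2)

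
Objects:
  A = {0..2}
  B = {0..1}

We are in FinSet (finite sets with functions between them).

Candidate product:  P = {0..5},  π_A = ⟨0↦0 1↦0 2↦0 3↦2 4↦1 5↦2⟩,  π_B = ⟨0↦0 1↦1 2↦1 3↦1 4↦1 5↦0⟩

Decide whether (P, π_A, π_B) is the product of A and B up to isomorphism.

Answer: NOT A VALID PRODUCT — duplicate pair at indices 2,1

Work:
|A|·|B| = 3·2 = 6;  |P| = 6
Check the pairing map k ↦ (π_A(k), π_B(k)):
  0 ↦ (0,0)
  1 ↦ (0,1)
  2 ↦ (0,1)  ✗ repeats pair of k=1
  3 ↦ (2,1)
  4 ↦ (1,1)
  5 ↦ (2,0)
distinct pairs in image: 5 / 6 needed
  → (0,1) hit at k=1 and k=2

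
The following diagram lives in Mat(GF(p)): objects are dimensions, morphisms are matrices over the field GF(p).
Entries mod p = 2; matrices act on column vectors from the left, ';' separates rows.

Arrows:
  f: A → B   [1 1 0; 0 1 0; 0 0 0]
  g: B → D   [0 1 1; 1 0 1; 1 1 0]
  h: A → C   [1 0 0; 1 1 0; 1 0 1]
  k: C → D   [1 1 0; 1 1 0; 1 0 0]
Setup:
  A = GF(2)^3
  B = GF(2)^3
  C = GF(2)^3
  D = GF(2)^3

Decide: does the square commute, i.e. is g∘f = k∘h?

Along f;g (path 1):
  e0=⟨1,0,0⟩ f→⟨1,0,0⟩ g→⟨0,1,1⟩
  e1=⟨0,1,0⟩ f→⟨1,1,0⟩ g→⟨1,1,0⟩
  e2=⟨0,0,1⟩ f→⟨0,0,0⟩ g→⟨0,0,0⟩
  result₁ = [0 1 0; 1 1 0; 1 0 0]
Along h;k (path 2):
  e0=⟨1,0,0⟩ h→⟨1,1,1⟩ k→⟨0,0,1⟩
  e1=⟨0,1,0⟩ h→⟨0,1,0⟩ k→⟨1,1,0⟩
  e2=⟨0,0,1⟩ h→⟨0,0,1⟩ k→⟨0,0,0⟩
  result₂ = [0 1 0; 0 1 0; 1 0 0]
Equal? differ; not commutative

Answer: DOES NOT COMMUTE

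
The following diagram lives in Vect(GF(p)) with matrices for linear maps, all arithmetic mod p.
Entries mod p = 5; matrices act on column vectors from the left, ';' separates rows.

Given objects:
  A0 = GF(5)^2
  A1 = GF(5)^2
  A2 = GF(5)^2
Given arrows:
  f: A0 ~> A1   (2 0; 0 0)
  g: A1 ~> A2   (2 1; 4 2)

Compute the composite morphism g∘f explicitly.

  e0=⟨1,0⟩ f~>⟨2,0⟩ g~>⟨4,3⟩
  e1=⟨0,1⟩ f~>⟨0,0⟩ g~>⟨0,0⟩
result: (4 0; 3 0)

Answer: (4 0; 3 0)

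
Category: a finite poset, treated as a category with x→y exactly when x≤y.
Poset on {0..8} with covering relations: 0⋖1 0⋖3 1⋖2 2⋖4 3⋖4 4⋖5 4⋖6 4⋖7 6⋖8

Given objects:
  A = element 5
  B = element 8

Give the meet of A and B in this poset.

Common predecessors of 5,8: {0,1,2,3,4}
  0 ≤ 4
  1 ≤ 4
  2 ≤ 4
  3 ≤ 4
  4 ≤ 4
glb = 4

Answer: A∧B = 4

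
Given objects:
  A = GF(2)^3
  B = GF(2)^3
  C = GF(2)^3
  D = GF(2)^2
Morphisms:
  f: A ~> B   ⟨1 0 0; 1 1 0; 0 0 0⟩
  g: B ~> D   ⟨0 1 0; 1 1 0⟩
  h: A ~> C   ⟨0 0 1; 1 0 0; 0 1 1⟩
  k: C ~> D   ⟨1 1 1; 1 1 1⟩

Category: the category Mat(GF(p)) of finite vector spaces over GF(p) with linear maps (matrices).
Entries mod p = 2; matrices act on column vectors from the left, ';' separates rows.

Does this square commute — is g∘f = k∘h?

Path 1 = f;g:
  e0=(1,0,0) f~>(1,1,0) g~>(1,0)
  e1=(0,1,0) f~>(0,1,0) g~>(1,1)
  e2=(0,0,1) f~>(0,0,0) g~>(0,0)
  composite₁ = ⟨1 1 0; 0 1 0⟩
Path 2 = h;k:
  e0=(1,0,0) h~>(0,1,0) k~>(1,1)
  e1=(0,1,0) h~>(0,0,1) k~>(1,1)
  e2=(0,0,1) h~>(1,0,1) k~>(0,0)
  composite₂ = ⟨1 1 0; 1 1 0⟩
Equal? distinct morphisms ✗

Answer: DOES NOT COMMUTE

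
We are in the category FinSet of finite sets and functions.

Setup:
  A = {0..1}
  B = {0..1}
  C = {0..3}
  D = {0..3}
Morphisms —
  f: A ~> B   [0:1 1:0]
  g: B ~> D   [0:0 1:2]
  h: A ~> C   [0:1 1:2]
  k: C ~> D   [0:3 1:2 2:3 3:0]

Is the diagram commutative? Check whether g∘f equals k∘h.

1) trace f;g:
  0 f~>1 g~>2
  1 f~>0 g~>0
  ⟦path⟧₁ = [0:2 1:0]
2) trace h;k:
  0 h~>1 k~>2
  1 h~>2 k~>3
  ⟦path⟧₂ = [0:2 1:3]
Equal? distinct morphisms ✗

Answer: DOES NOT COMMUTE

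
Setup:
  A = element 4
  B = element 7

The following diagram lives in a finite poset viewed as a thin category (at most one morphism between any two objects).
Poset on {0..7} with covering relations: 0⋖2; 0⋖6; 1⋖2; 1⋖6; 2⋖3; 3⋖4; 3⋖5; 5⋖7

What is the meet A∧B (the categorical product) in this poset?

Common predecessors of 4,7: {0,1,2,3}
  0 ≤ 3
  1 ≤ 3
  2 ≤ 3
  3 ≤ 3
glb = 3

Answer: A∧B = 3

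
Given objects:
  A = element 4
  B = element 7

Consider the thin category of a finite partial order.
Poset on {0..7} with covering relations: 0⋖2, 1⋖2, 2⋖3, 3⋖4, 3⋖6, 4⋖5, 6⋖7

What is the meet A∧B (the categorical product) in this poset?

Answer: A∧B = 3

Work:
{x : x<=A ∧ x<=B} = {0,1,2,3}  (A=4, B=7)
  0 <= 3
  1 <= 3
  2 <= 3
  3 <= 3
glb = 3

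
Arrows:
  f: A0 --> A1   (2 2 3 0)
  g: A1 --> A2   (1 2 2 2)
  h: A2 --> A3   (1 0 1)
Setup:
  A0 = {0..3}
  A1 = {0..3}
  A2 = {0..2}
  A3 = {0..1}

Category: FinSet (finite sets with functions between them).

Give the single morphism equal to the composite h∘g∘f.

Answer: (1 1 1 0)

Trace:
  0 f-->2 g-->2 h-->1
  1 f-->2 g-->2 h-->1
  2 f-->3 g-->2 h-->1
  3 f-->0 g-->1 h-->0
⟦path⟧: (1 1 1 0)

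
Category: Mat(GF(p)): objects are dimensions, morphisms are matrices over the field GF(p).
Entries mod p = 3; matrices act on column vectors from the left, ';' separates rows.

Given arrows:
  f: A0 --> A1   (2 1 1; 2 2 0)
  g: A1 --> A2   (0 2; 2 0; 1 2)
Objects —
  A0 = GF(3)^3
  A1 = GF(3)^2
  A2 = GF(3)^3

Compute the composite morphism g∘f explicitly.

Answer: (1 1 0; 1 2 2; 0 2 1)

Work:
  e0=(1,0,0) f-->(2,2) g-->(1,1,0)
  e1=(0,1,0) f-->(1,2) g-->(1,2,2)
  e2=(0,0,1) f-->(1,0) g-->(0,2,1)
composite: (1 1 0; 1 2 2; 0 2 1)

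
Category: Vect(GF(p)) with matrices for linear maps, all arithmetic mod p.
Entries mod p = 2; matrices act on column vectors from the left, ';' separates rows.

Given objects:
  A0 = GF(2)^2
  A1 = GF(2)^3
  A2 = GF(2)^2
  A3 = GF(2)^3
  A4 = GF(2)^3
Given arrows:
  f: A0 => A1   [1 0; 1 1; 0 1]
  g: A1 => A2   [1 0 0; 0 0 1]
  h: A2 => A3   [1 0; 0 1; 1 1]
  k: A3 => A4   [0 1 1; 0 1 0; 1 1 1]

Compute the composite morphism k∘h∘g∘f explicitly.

Answer: [1 0; 0 1; 0 0]

Work:
  e0=[1,0] f=>[1,1,0] g=>[1,0] h=>[1,0,1] k=>[1,0,0]
  e1=[0,1] f=>[0,1,1] g=>[0,1] h=>[0,1,1] k=>[0,1,0]
composite: [1 0; 0 1; 0 0]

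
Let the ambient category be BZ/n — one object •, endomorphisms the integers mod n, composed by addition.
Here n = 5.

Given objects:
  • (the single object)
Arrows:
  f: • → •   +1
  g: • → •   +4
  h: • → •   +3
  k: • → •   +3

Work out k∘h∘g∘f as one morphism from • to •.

  0 +1≡1 +4≡0 +3≡3 +3≡1  (mod 5)
composite: +1

Answer: +1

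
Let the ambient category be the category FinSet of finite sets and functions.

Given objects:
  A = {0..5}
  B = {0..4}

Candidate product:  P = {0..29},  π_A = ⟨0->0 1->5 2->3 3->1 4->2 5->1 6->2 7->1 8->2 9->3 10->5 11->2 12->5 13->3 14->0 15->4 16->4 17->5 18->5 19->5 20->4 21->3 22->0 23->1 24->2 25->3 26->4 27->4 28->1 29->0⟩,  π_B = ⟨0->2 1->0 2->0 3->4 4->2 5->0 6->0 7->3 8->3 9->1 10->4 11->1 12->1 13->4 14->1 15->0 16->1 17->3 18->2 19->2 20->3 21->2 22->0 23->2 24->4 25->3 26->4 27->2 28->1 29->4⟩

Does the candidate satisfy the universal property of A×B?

Answer: NOT A VALID PRODUCT — duplicate pair at indices 18,19

Derivation:
|A|·|B| = 6·5 = 30;  |P| = 30
Check the pairing map k ↦ (π_A(k), π_B(k)):
  0 -> (0,2)
  1 -> (5,0)
  2 -> (3,0)
  3 -> (1,4)
  4 -> (2,2)
  5 -> (1,0)
  6 -> (2,0)
  7 -> (1,3)
  8 -> (2,3)
  9 -> (3,1)
  10 -> (5,4)
  11 -> (2,1)
  12 -> (5,1)
  13 -> (3,4)
  14 -> (0,1)
  15 -> (4,0)
  16 -> (4,1)
  17 -> (5,3)
  18 -> (5,2)
  19 -> (5,2)  ✗ repeats pair of k=18
  20 -> (4,3)
  21 -> (3,2)
  22 -> (0,0)
  23 -> (1,2)
  24 -> (2,4)
  25 -> (3,3)
  26 -> (4,4)
  27 -> (4,2)
  28 -> (1,1)
  29 -> (0,4)
distinct pairs in image: 29 / 30 needed
  → (5,2) hit at k=18 and k=19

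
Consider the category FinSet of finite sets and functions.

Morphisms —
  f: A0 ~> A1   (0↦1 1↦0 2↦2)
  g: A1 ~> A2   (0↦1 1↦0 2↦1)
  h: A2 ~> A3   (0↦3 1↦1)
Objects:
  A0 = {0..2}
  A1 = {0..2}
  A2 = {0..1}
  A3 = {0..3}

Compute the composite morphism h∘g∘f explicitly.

  0 f~>1 g~>0 h~>3
  1 f~>0 g~>1 h~>1
  2 f~>2 g~>1 h~>1
composite: (0↦3 1↦1 2↦1)

Answer: (0↦3 1↦1 2↦1)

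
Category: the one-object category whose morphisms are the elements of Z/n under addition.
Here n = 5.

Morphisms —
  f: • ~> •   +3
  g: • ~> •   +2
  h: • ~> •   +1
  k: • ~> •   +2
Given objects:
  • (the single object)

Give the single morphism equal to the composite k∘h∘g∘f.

  0 +3≡3 +2≡0 +1≡1 +2≡3  (mod 5)
result: +3

Answer: +3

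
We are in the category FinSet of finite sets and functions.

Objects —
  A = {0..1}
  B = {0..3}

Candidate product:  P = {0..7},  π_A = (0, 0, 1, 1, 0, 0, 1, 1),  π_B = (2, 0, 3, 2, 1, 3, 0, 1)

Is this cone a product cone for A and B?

Answer: VALID PRODUCT

Trace:
|A|·|B| = 2·4 = 8;  |P| = 8
Check the pairing map k ↦ (π_A(k), π_B(k)):
  0 ↦ (0,2)
  1 ↦ (0,0)
  2 ↦ (1,3)
  3 ↦ (1,2)
  4 ↦ (0,1)
  5 ↦ (0,3)
  6 ↦ (1,0)
  7 ↦ (1,1)
distinct pairs in image: 8 / 8 needed
  → bijection onto A×B; projections well-typed.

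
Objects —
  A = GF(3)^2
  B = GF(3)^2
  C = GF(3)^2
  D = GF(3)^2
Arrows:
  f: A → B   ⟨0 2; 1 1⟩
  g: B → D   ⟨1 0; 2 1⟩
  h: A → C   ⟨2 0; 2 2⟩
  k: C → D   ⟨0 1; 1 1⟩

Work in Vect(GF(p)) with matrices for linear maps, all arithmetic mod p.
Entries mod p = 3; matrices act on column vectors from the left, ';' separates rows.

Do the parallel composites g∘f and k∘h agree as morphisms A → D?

Along f;g (path 1):
  e0=[1,0] f→[0,1] g→[0,1]
  e1=[0,1] f→[2,1] g→[2,2]
  composite₁ = ⟨0 2; 1 2⟩
Along h;k (path 2):
  e0=[1,0] h→[2,2] k→[2,1]
  e1=[0,1] h→[0,2] k→[2,2]
  composite₂ = ⟨2 2; 1 2⟩
Equal? differ; not commutative

Answer: DOES NOT COMMUTE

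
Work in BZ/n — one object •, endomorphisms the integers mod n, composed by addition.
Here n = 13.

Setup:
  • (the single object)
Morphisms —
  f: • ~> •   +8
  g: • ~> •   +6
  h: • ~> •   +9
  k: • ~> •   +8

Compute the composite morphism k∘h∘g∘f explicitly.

  0 +8≡8 +6≡1 +9≡10 +8≡5  (mod 13)
result: +5

Answer: +5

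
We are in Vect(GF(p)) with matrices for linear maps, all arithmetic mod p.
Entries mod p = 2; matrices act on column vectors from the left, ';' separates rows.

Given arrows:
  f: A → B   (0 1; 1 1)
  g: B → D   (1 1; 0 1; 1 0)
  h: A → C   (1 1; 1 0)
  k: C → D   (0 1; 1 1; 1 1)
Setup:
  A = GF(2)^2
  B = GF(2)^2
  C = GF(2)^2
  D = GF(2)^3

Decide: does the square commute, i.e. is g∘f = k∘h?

Answer: DOES NOT COMMUTE

Derivation:
Along f;g (path 1):
  e0=(1,0) f→(0,1) g→(1,1,0)
  e1=(0,1) f→(1,1) g→(0,1,1)
  composite₁ = (1 0; 1 1; 0 1)
Along h;k (path 2):
  e0=(1,0) h→(1,1) k→(1,0,0)
  e1=(0,1) h→(1,0) k→(0,1,1)
  composite₂ = (1 0; 0 1; 0 1)
Equal? NO — does not commute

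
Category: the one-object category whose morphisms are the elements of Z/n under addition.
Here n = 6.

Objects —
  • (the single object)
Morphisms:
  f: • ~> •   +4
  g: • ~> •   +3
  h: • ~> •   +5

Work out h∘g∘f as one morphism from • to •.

  0 +4≡4 +3≡1 +5≡0  (mod 6)
result: +0

Answer: +0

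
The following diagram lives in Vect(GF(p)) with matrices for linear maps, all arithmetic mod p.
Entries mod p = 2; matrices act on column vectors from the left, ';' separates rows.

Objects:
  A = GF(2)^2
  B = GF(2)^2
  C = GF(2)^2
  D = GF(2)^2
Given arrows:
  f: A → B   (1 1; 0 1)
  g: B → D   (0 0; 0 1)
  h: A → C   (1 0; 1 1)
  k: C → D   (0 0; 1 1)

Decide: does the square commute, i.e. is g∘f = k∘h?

1) trace f;g:
  e0=⟨1,0⟩ f→⟨1,0⟩ g→⟨0,0⟩
  e1=⟨0,1⟩ f→⟨1,1⟩ g→⟨0,1⟩
  result₁ = (0 0; 0 1)
2) trace h;k:
  e0=⟨1,0⟩ h→⟨1,1⟩ k→⟨0,0⟩
  e1=⟨0,1⟩ h→⟨0,1⟩ k→⟨0,1⟩
  result₂ = (0 0; 0 1)
Equal? equal; square commutes

Answer: COMMUTES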